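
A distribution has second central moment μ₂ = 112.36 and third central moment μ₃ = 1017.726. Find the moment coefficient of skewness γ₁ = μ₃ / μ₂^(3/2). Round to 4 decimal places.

0.8545

σ = √μ₂ = √112.36 = 10.60000
σ³ = μ₂^(3/2) = 1191.01600
γ₁ = μ₃/σ³ = 1017.726 / 1191.01600 ≈ 0.8545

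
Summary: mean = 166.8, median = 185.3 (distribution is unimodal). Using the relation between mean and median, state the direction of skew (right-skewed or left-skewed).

mean − median = 166.8 − 185.3 = -18.5
mean < median ⇒ the longer tail is on the left ⇒ left-skewed (negatively skewed).

left-skewed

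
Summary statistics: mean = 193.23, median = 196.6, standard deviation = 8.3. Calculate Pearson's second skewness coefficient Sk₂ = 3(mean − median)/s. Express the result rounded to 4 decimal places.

Sk₂ = 3(193.23 − 196.6) / 8.3 = 3 × -3.3700 / 8.3
    = -10.1100 / 8.3 ≈ -1.2181

-1.2181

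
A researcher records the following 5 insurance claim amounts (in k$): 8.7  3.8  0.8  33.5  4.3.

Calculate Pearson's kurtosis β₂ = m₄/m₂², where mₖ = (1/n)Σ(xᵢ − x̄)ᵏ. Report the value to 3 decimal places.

x̄ = 10.2200
Σ(xᵢ − x̄)² = 709.2680 ⇒ m₂ = 141.85360
Σ(xᵢ − x̄)⁴ = 304525.4357 ⇒ m₄ = 60905.08715
m₂² = 20122.44383
β₂ = m₄/m₂² = 60905.08715 / 20122.44383 ≈ 3.027

3.027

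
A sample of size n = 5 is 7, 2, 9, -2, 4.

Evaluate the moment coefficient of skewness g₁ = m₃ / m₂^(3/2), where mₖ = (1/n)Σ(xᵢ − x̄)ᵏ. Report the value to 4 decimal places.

x̄ = (7 + 2 + 9 - 2 + 4) / 5 = 4.0000
deviations (xᵢ − x̄): 3.0000, -2.0000, 5.0000, -6.0000, 0.0000
Σ(xᵢ − x̄)² = 74.0000 ⇒ m₂ = 74.0000/5 = 14.80000
Σ(xᵢ − x̄)³ = -72.0000 ⇒ m₃ = -72.0000/5 = -14.40000
m₂^(3/2) = 14.80000^(1.5) = 56.93674
g₁ = m₃ / m₂^(3/2) = -14.40000 / 56.93674 ≈ -0.2529

-0.2529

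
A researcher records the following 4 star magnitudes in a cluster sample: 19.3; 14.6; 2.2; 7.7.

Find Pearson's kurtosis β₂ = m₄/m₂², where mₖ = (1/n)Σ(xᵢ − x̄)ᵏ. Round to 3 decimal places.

x̄ = 10.9500
Σ(xᵢ − x̄)² = 170.1700 ⇒ m₂ = 42.54250
Σ(xᵢ − x̄)⁴ = 11012.0988 ⇒ m₄ = 2753.02471
m₂² = 1809.86431
β₂ = m₄/m₂² = 2753.02471 / 1809.86431 ≈ 1.521

1.521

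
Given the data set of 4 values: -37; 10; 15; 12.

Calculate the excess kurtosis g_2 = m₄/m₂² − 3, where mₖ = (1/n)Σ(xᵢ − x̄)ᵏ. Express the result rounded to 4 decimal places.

x̄ = 0.0000
Σ(xᵢ − x̄)² = 1838.0000 ⇒ m₂ = 459.50000
Σ(xᵢ − x̄)⁴ = 1955522.0000 ⇒ m₄ = 488880.50000
m₂² = 211140.25000
g_2 = m₄/m₂² − 3 = 2.31543 − 3 ≈ -0.6846

-0.6846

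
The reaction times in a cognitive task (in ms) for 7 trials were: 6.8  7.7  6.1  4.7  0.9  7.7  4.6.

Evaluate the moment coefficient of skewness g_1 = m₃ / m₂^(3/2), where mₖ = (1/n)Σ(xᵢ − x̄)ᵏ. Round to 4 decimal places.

x̄ = (6.8 + 7.7 + 6.1 + 4.7 + 0.9 + 7.7 + 4.6) / 7 = 5.5000
deviations (xᵢ − x̄): 1.3000, 2.2000, 0.6000, -0.8000, -4.6000, 2.2000, -0.9000
Σ(xᵢ − x̄)² = 34.3400 ⇒ m₂ = 34.3400/7 = 4.90571
Σ(xᵢ − x̄)³ = -74.8680 ⇒ m₃ = -74.8680/7 = -10.69543
m₂^(3/2) = 4.90571^(1.5) = 10.86559
g_1 = m₃ / m₂^(3/2) = -10.69543 / 10.86559 ≈ -0.9843

-0.9843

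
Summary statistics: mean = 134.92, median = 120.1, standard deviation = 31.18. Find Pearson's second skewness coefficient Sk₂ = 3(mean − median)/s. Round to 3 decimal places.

Sk₂ = 3(134.92 − 120.1) / 31.18 = 3 × 14.8200 / 31.18
    = 44.4600 / 31.18 ≈ 1.426

1.426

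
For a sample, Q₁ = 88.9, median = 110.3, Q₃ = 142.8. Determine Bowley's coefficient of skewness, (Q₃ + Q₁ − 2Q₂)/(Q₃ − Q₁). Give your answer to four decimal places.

numerator: Q₃ + Q₁ − 2Q₂ = 142.8 + 88.9 − 2×110.3 = 11.1000
denominator: Q₃ − Q₁ = 142.8 − 88.9 = 53.9000
Bowley skewness = 11.1000 / 53.9000 ≈ 0.2059

0.2059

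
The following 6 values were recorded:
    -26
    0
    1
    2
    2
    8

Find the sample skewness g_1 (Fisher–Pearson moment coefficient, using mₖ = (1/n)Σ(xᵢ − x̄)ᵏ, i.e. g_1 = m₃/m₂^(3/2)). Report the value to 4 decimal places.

x̄ = (-26 + 0 + 1 + 2 + 2 + 8) / 6 = -2.1667
deviations (xᵢ − x̄): -23.8333, 2.1667, 3.1667, 4.1667, 4.1667, 10.1667
Σ(xᵢ − x̄)² = 720.8333 ⇒ m₂ = 720.8333/6 = 120.13889
Σ(xᵢ − x̄)³ = -12300.5556 ⇒ m₃ = -12300.5556/6 = -2050.09259
m₂^(3/2) = 120.13889^(1.5) = 1316.81698
g_1 = m₃ / m₂^(3/2) = -2050.09259 / 1316.81698 ≈ -1.5569

-1.5569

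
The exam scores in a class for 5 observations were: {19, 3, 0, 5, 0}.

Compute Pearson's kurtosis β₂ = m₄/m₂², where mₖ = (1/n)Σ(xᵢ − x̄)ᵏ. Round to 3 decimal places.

x̄ = 5.4000
Σ(xᵢ − x̄)² = 249.2000 ⇒ m₂ = 49.84000
Σ(xᵢ − x̄)⁴ = 35944.0160 ⇒ m₄ = 7188.80320
m₂² = 2484.02560
β₂ = m₄/m₂² = 7188.80320 / 2484.02560 ≈ 2.894

2.894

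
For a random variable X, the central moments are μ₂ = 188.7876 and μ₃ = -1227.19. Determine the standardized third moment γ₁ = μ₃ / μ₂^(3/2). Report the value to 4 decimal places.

-0.4731

σ = √μ₂ = √188.7876 = 13.74000
σ³ = μ₂^(3/2) = 2593.94162
γ₁ = μ₃/σ³ = -1227.19 / 2593.94162 ≈ -0.4731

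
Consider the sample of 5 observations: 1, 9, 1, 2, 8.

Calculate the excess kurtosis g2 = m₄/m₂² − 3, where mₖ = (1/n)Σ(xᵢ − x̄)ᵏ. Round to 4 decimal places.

-1.7671

x̄ = 4.2000
Σ(xᵢ − x̄)² = 62.8000 ⇒ m₂ = 12.56000
Σ(xᵢ − x̄)⁴ = 972.4960 ⇒ m₄ = 194.49920
m₂² = 157.75360
g2 = m₄/m₂² − 3 = 1.23293 − 3 ≈ -1.7671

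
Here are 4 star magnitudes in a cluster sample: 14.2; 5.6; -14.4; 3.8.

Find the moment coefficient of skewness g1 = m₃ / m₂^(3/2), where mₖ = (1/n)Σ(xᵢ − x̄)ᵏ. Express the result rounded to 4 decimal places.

x̄ = (14.2 + 5.6 - 14.4 + 3.8) / 4 = 2.3000
deviations (xᵢ − x̄): 11.9000, 3.3000, -16.7000, 1.5000
Σ(xᵢ − x̄)² = 433.6400 ⇒ m₂ = 433.6400/4 = 108.41000
Σ(xᵢ − x̄)³ = -2932.9920 ⇒ m₃ = -2932.9920/4 = -733.24800
m₂^(3/2) = 108.41000^(1.5) = 1128.76625
g1 = m₃ / m₂^(3/2) = -733.24800 / 1128.76625 ≈ -0.6496

-0.6496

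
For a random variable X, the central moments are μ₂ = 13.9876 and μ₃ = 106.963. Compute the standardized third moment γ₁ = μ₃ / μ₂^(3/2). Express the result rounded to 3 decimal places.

σ = √μ₂ = √13.9876 = 3.74000
σ³ = μ₂^(3/2) = 52.31362
γ₁ = μ₃/σ³ = 106.963 / 52.31362 ≈ 2.045

2.045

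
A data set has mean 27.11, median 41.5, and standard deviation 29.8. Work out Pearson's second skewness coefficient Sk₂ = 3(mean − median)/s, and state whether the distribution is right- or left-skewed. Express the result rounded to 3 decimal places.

-1.449, left-skewed

Sk₂ = 3(27.11 − 41.5) / 29.8 = 3 × -14.3900 / 29.8
    = -43.1700 / 29.8 ≈ -1.449
Sk₂ < 0 ⇒ mean < median ⇒ left-skewed (negative skew).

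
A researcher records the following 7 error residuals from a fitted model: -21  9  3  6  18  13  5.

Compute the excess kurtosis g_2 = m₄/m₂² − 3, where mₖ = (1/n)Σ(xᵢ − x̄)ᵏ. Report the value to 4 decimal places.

x̄ = 4.7143
Σ(xᵢ − x̄)² = 929.4286 ⇒ m₂ = 132.77551
Σ(xᵢ − x̄)⁴ = 473435.6560 ⇒ m₄ = 67633.66514
m₂² = 17629.33611
g_2 = m₄/m₂² − 3 = 3.83643 − 3 ≈ 0.8364

0.8364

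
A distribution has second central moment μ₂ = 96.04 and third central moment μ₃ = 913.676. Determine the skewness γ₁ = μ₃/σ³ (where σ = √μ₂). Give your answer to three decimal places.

σ = √μ₂ = √96.04 = 9.80000
σ³ = μ₂^(3/2) = 941.19200
γ₁ = μ₃/σ³ = 913.676 / 941.19200 ≈ 0.971

0.971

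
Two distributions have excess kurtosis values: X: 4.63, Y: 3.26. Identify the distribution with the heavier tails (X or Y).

Higher excess kurtosis ⇒ heavier tails relative to the normal distribution.
4.63 vs 3.26: the larger is 4.63, so X has heavier tails.

X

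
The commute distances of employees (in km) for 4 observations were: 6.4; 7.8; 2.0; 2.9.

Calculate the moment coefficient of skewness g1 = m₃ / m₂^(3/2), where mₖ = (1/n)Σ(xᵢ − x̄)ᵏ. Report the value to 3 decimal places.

0.073

x̄ = (6.4 + 7.8 + 2.0 + 2.9) / 4 = 4.7750
deviations (xᵢ − x̄): 1.6250, 3.0250, -2.7750, -1.8750
Σ(xᵢ − x̄)² = 23.0075 ⇒ m₂ = 23.0075/4 = 5.75188
Σ(xᵢ − x̄)³ = 4.0106 ⇒ m₃ = 4.0106/4 = 1.00266
m₂^(3/2) = 5.75188^(1.5) = 13.79476
g1 = m₃ / m₂^(3/2) = 1.00266 / 13.79476 ≈ 0.073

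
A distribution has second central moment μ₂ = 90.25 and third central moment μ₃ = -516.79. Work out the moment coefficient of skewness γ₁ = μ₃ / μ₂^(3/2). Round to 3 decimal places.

σ = √μ₂ = √90.25 = 9.50000
σ³ = μ₂^(3/2) = 857.37500
γ₁ = μ₃/σ³ = -516.79 / 857.37500 ≈ -0.603

-0.603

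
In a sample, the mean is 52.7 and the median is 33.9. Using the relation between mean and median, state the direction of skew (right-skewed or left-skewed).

mean − median = 52.7 − 33.9 = 18.8
mean > median ⇒ the longer tail is on the right ⇒ right-skewed (positively skewed).

right-skewed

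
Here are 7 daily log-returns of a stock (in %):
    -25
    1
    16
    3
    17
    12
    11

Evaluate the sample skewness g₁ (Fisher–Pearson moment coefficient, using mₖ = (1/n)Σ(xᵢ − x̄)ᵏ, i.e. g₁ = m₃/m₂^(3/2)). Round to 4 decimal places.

-1.3711

x̄ = (-25 + 1 + 16 + 3 + 17 + 12 + 11) / 7 = 5.0000
deviations (xᵢ − x̄): -30.0000, -4.0000, 11.0000, -2.0000, 12.0000, 7.0000, 6.0000
Σ(xᵢ − x̄)² = 1270.0000 ⇒ m₂ = 1270.0000/7 = 181.42857
Σ(xᵢ − x̄)³ = -23454.0000 ⇒ m₃ = -23454.0000/7 = -3350.57143
m₂^(3/2) = 181.42857^(1.5) = 2443.75983
g₁ = m₃ / m₂^(3/2) = -3350.57143 / 2443.75983 ≈ -1.3711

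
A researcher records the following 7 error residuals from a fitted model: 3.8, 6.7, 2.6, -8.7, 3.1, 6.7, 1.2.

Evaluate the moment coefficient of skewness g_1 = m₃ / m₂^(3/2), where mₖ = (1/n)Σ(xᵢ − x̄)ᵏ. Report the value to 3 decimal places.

x̄ = (3.8 + 6.7 + 2.6 - 8.7 + 3.1 + 6.7 + 1.2) / 7 = 2.2000
deviations (xᵢ − x̄): 1.6000, 4.5000, 0.4000, -10.9000, 0.9000, 4.5000, -1.0000
Σ(xᵢ − x̄)² = 163.8400 ⇒ m₂ = 163.8400/7 = 23.40571
Σ(xᵢ − x̄)³ = -1108.8900 ⇒ m₃ = -1108.8900/7 = -158.41286
m₂^(3/2) = 23.40571^(1.5) = 113.23556
g_1 = m₃ / m₂^(3/2) = -158.41286 / 113.23556 ≈ -1.399

-1.399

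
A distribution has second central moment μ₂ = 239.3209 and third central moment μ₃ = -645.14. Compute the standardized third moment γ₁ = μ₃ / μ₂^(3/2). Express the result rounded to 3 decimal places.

-0.174

σ = √μ₂ = √239.3209 = 15.47000
σ³ = μ₂^(3/2) = 3702.29432
γ₁ = μ₃/σ³ = -645.14 / 3702.29432 ≈ -0.174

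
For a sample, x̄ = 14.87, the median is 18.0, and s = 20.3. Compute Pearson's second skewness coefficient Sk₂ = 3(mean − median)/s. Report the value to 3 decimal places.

Sk₂ = 3(14.87 − 18.0) / 20.3 = 3 × -3.1300 / 20.3
    = -9.3900 / 20.3 ≈ -0.463

-0.463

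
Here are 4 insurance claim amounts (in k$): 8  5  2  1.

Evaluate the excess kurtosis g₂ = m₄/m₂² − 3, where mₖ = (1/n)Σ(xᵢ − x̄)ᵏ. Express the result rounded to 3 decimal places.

x̄ = 4.0000
Σ(xᵢ − x̄)² = 30.0000 ⇒ m₂ = 7.50000
Σ(xᵢ − x̄)⁴ = 354.0000 ⇒ m₄ = 88.50000
m₂² = 56.25000
g₂ = m₄/m₂² − 3 = 1.57333 − 3 ≈ -1.427

-1.427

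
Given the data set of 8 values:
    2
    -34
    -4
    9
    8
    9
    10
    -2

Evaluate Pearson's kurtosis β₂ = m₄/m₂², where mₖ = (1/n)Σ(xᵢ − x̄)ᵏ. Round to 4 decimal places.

4.6874

x̄ = -0.2500
Σ(xᵢ − x̄)² = 1505.5000 ⇒ m₂ = 188.18750
Σ(xᵢ − x̄)⁴ = 1328008.6563 ⇒ m₄ = 166001.08203
m₂² = 35414.53516
β₂ = m₄/m₂² = 166001.08203 / 35414.53516 ≈ 4.6874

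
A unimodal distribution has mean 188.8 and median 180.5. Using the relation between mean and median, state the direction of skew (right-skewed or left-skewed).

right-skewed

mean − median = 188.8 − 180.5 = 8.3
mean > median ⇒ the longer tail is on the right ⇒ right-skewed (positively skewed).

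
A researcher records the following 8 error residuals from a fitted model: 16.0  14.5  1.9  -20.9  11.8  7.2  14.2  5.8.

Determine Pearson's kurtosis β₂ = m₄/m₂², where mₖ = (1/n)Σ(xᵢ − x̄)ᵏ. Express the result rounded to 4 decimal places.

x̄ = 6.3125
Σ(xᵢ − x̄)² = 1014.2487 ⇒ m₂ = 126.78109
Σ(xᵢ − x̄)⁴ = 566828.1596 ⇒ m₄ = 70853.51995
m₂² = 16073.44573
β₂ = m₄/m₂² = 70853.51995 / 16073.44573 ≈ 4.4081

4.4081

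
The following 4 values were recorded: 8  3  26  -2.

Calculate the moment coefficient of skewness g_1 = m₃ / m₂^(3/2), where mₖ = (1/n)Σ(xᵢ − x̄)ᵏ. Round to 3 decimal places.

x̄ = (8 + 3 + 26 - 2) / 4 = 8.7500
deviations (xᵢ − x̄): -0.7500, -5.7500, 17.2500, -10.7500
Σ(xᵢ − x̄)² = 446.7500 ⇒ m₂ = 446.7500/4 = 111.68750
Σ(xᵢ − x̄)³ = 3700.1250 ⇒ m₃ = 3700.1250/4 = 925.03125
m₂^(3/2) = 111.68750^(1.5) = 1180.33927
g_1 = m₃ / m₂^(3/2) = 925.03125 / 1180.33927 ≈ 0.784

0.784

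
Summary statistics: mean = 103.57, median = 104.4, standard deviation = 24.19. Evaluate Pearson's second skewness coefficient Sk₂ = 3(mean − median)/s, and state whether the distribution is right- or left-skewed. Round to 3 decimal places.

Sk₂ = 3(103.57 − 104.4) / 24.19 = 3 × -0.8300 / 24.19
    = -2.4900 / 24.19 ≈ -0.103
Sk₂ < 0 ⇒ mean < median ⇒ left-skewed (negative skew).

-0.103, left-skewed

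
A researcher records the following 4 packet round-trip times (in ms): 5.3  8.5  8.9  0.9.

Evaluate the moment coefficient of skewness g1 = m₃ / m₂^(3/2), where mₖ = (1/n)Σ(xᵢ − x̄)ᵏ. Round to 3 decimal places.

-0.612

x̄ = (5.3 + 8.5 + 8.9 + 0.9) / 4 = 5.9000
deviations (xᵢ − x̄): -0.6000, 2.6000, 3.0000, -5.0000
Σ(xᵢ − x̄)² = 41.1200 ⇒ m₂ = 41.1200/4 = 10.28000
Σ(xᵢ − x̄)³ = -80.6400 ⇒ m₃ = -80.6400/4 = -20.16000
m₂^(3/2) = 10.28000^(1.5) = 32.96019
g1 = m₃ / m₂^(3/2) = -20.16000 / 32.96019 ≈ -0.612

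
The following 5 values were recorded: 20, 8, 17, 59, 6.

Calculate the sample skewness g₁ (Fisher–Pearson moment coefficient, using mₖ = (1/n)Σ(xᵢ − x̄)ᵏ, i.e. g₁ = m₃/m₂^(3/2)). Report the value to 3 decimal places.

x̄ = (20 + 8 + 17 + 59 + 6) / 5 = 22.0000
deviations (xᵢ − x̄): -2.0000, -14.0000, -5.0000, 37.0000, -16.0000
Σ(xᵢ − x̄)² = 1850.0000 ⇒ m₂ = 1850.0000/5 = 370.00000
Σ(xᵢ − x̄)³ = 43680.0000 ⇒ m₃ = 43680.0000/5 = 8736.00000
m₂^(3/2) = 370.00000^(1.5) = 7117.09210
g₁ = m₃ / m₂^(3/2) = 8736.00000 / 7117.09210 ≈ 1.227

1.227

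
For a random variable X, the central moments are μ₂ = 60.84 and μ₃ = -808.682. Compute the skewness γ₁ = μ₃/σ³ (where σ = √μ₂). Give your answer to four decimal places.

σ = √μ₂ = √60.84 = 7.80000
σ³ = μ₂^(3/2) = 474.55200
γ₁ = μ₃/σ³ = -808.682 / 474.55200 ≈ -1.7041

-1.7041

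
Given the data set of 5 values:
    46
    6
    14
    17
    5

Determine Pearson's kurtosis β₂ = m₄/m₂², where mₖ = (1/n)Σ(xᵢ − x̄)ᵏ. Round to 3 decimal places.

x̄ = 17.6000
Σ(xᵢ − x̄)² = 1113.2000 ⇒ m₂ = 222.64000
Σ(xᵢ − x̄)⁴ = 694018.2560 ⇒ m₄ = 138803.65120
m₂² = 49568.56960
β₂ = m₄/m₂² = 138803.65120 / 49568.56960 ≈ 2.800

2.800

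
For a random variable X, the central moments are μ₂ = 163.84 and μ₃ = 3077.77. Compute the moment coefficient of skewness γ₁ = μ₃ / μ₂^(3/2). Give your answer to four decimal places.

1.4676

σ = √μ₂ = √163.84 = 12.80000
σ³ = μ₂^(3/2) = 2097.15200
γ₁ = μ₃/σ³ = 3077.77 / 2097.15200 ≈ 1.4676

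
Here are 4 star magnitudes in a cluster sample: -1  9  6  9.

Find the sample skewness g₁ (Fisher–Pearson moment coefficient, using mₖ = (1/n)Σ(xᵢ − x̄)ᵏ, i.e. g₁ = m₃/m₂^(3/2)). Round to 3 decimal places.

x̄ = (-1 + 9 + 6 + 9) / 4 = 5.7500
deviations (xᵢ − x̄): -6.7500, 3.2500, 0.2500, 3.2500
Σ(xᵢ − x̄)² = 66.7500 ⇒ m₂ = 66.7500/4 = 16.68750
Σ(xᵢ − x̄)³ = -238.8750 ⇒ m₃ = -238.8750/4 = -59.71875
m₂^(3/2) = 16.68750^(1.5) = 68.16900
g₁ = m₃ / m₂^(3/2) = -59.71875 / 68.16900 ≈ -0.876

-0.876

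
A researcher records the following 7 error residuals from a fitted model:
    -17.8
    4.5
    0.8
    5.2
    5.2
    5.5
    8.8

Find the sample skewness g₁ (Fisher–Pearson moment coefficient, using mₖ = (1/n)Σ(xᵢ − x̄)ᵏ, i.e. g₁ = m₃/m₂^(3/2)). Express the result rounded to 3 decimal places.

x̄ = (-17.8 + 4.5 + 0.8 + 5.2 + 5.2 + 5.5 + 8.8) / 7 = 1.7429
deviations (xᵢ − x̄): -19.5429, 2.7571, -0.9429, 3.4571, 3.4571, 3.7571, 7.0571
Σ(xᵢ − x̄)² = 478.2371 ⇒ m₂ = 478.2371/7 = 68.31959
Σ(xᵢ − x̄)³ = -6956.6072 ⇒ m₃ = -6956.6072/7 = -993.80103
m₂^(3/2) = 68.31959^(1.5) = 564.70014
g₁ = m₃ / m₂^(3/2) = -993.80103 / 564.70014 ≈ -1.760

-1.760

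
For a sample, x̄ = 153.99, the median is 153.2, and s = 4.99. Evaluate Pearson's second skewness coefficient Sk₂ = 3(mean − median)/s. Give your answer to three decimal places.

0.475

Sk₂ = 3(153.99 − 153.2) / 4.99 = 3 × 0.7900 / 4.99
    = 2.3700 / 4.99 ≈ 0.475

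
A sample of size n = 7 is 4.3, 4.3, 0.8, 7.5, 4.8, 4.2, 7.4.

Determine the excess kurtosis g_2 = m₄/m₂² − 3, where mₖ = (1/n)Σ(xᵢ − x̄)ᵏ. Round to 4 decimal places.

x̄ = 4.7571
Σ(xᵢ − x̄)² = 30.8971 ⇒ m₂ = 4.41388
Σ(xᵢ − x̄)⁴ = 350.7728 ⇒ m₄ = 50.11040
m₂² = 19.48232
g_2 = m₄/m₂² − 3 = 2.57210 − 3 ≈ -0.4279

-0.4279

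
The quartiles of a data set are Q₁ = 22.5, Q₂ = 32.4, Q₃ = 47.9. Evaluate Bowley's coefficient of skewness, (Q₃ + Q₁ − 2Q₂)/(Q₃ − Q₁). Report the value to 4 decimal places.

numerator: Q₃ + Q₁ − 2Q₂ = 47.9 + 22.5 − 2×32.4 = 5.6000
denominator: Q₃ − Q₁ = 47.9 − 22.5 = 25.4000
Bowley skewness = 5.6000 / 25.4000 ≈ 0.2205

0.2205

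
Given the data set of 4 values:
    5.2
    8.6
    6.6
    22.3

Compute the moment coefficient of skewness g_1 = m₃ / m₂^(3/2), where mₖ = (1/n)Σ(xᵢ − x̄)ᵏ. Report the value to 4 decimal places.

x̄ = (5.2 + 8.6 + 6.6 + 22.3) / 4 = 10.6750
deviations (xᵢ − x̄): -5.4750, -2.0750, -4.0750, 11.6250
Σ(xᵢ − x̄)² = 186.0275 ⇒ m₂ = 186.0275/4 = 46.50688
Σ(xᵢ − x̄)³ = 1330.2911 ⇒ m₃ = 1330.2911/4 = 332.57278
m₂^(3/2) = 46.50688^(1.5) = 317.15805
g_1 = m₃ / m₂^(3/2) = 332.57278 / 317.15805 ≈ 1.0486

1.0486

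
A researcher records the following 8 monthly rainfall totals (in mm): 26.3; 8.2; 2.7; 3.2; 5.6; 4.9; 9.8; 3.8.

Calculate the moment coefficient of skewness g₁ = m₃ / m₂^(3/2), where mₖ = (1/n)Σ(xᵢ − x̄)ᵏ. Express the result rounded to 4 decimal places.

1.8507

x̄ = (26.3 + 8.2 + 2.7 + 3.2 + 5.6 + 4.9 + 9.8 + 3.8) / 8 = 8.0625
deviations (xᵢ − x̄): 18.2375, 0.1375, -5.3625, -4.8625, -2.4625, -3.1625, 1.7375, -4.2625
Σ(xᵢ − x̄)² = 422.2788 ⇒ m₂ = 422.2788/8 = 52.78484
Σ(xᵢ − x̄)³ = 5677.9758 ⇒ m₃ = 5677.9758/8 = 709.74697
m₂^(3/2) = 52.78484^(1.5) = 383.49867
g₁ = m₃ / m₂^(3/2) = 709.74697 / 383.49867 ≈ 1.8507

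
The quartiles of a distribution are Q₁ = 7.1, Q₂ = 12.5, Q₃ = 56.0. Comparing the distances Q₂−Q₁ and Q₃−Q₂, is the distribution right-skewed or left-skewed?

Q₂ − Q₁ = 5.4;  Q₃ − Q₂ = 43.5
Q₃ − Q₂ > Q₂ − Q₁ ⇒ the upper half is more spread out ⇒ right-skewed.

right-skewed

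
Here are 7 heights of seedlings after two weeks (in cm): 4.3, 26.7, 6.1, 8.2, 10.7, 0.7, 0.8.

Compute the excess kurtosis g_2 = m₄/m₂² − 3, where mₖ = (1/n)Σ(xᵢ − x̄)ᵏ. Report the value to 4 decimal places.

0.7590

x̄ = 8.2143
Σ(xᵢ − x̄)² = 479.1286 ⇒ m₂ = 68.44694
Σ(xᵢ − x̄)⁴ = 123276.7056 ⇒ m₄ = 17610.95795
m₂² = 4684.98343
g_2 = m₄/m₂² − 3 = 3.75902 − 3 ≈ 0.7590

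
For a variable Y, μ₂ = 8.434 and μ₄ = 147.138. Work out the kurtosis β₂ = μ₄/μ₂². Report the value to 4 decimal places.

2.0685

μ₂² = 8.434² = 71.13236
μ₄/μ₂² = 147.138 / 71.13236 = 2.06851
β₂ ≈ 2.0685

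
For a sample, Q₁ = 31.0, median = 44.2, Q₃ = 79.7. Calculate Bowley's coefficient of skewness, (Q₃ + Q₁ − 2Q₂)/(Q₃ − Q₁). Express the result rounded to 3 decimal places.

numerator: Q₃ + Q₁ − 2Q₂ = 79.7 + 31.0 − 2×44.2 = 22.3000
denominator: Q₃ − Q₁ = 79.7 − 31.0 = 48.7000
Bowley skewness = 22.3000 / 48.7000 ≈ 0.458

0.458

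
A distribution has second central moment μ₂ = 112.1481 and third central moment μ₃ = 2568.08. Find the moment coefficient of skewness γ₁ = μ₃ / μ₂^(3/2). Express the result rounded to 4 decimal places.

2.1623

σ = √μ₂ = √112.1481 = 10.59000
σ³ = μ₂^(3/2) = 1187.64838
γ₁ = μ₃/σ³ = 2568.08 / 1187.64838 ≈ 2.1623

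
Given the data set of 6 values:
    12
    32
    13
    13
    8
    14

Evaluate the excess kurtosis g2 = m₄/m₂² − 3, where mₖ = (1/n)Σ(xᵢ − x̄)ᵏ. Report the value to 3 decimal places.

x̄ = 15.3333
Σ(xᵢ − x̄)² = 355.3333 ⇒ m₂ = 59.22222
Σ(xᵢ − x̄)⁴ = 80238.4444 ⇒ m₄ = 13373.07407
m₂² = 3507.27160
g2 = m₄/m₂² − 3 = 3.81296 − 3 ≈ 0.813

0.813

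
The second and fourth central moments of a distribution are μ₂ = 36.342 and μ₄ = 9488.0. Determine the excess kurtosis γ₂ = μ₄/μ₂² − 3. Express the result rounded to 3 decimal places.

4.184

μ₂² = 36.342² = 1320.74096
μ₄/μ₂² = 9488.0 / 1320.74096 = 7.18385
γ₂ = 7.18385 − 3 ≈ 4.184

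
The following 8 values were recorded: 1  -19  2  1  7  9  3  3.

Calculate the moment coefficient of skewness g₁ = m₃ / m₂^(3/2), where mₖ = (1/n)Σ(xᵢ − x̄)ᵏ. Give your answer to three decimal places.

x̄ = (1 - 19 + 2 + 1 + 7 + 9 + 3 + 3) / 8 = 0.8750
deviations (xᵢ − x̄): 0.1250, -19.8750, 1.1250, 0.1250, 6.1250, 8.1250, 2.1250, 2.1250
Σ(xᵢ − x̄)² = 508.8750 ⇒ m₂ = 508.8750/8 = 63.60938
Σ(xᵢ − x̄)³ = -7064.1563 ⇒ m₃ = -7064.1563/8 = -883.01953
m₂^(3/2) = 63.60938^(1.5) = 507.31966
g₁ = m₃ / m₂^(3/2) = -883.01953 / 507.31966 ≈ -1.741

-1.741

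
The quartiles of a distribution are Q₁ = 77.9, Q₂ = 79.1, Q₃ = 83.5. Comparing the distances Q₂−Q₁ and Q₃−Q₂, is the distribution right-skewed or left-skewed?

right-skewed

Q₂ − Q₁ = 1.2;  Q₃ − Q₂ = 4.4
Q₃ − Q₂ > Q₂ − Q₁ ⇒ the upper half is more spread out ⇒ right-skewed.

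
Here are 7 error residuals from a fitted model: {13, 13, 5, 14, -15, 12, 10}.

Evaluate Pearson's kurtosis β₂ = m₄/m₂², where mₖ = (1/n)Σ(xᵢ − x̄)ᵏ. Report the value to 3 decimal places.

x̄ = 7.4286
Σ(xᵢ − x̄)² = 641.7143 ⇒ m₂ = 91.67347
Σ(xᵢ − x̄)⁴ = 257357.1895 ⇒ m₄ = 36765.31279
m₂² = 8404.02499
β₂ = m₄/m₂² = 36765.31279 / 8404.02499 ≈ 4.375

4.375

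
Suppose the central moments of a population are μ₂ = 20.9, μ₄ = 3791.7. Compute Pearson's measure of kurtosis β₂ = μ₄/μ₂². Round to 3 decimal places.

μ₂² = 20.9² = 436.81000
μ₄/μ₂² = 3791.7 / 436.81000 = 8.68043
β₂ ≈ 8.680

8.680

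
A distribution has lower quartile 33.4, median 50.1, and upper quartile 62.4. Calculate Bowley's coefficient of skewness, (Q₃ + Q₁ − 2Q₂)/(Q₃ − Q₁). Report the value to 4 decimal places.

numerator: Q₃ + Q₁ − 2Q₂ = 62.4 + 33.4 − 2×50.1 = -4.4000
denominator: Q₃ − Q₁ = 62.4 − 33.4 = 29.0000
Bowley skewness = -4.4000 / 29.0000 ≈ -0.1517

-0.1517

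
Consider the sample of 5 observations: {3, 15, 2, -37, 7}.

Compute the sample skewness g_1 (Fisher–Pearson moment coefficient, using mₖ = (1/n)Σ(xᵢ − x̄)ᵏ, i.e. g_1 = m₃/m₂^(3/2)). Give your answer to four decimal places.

x̄ = (3 + 15 + 2 - 37 + 7) / 5 = -2.0000
deviations (xᵢ − x̄): 5.0000, 17.0000, 4.0000, -35.0000, 9.0000
Σ(xᵢ − x̄)² = 1636.0000 ⇒ m₂ = 1636.0000/5 = 327.20000
Σ(xᵢ − x̄)³ = -37044.0000 ⇒ m₃ = -37044.0000/5 = -7408.80000
m₂^(3/2) = 327.20000^(1.5) = 5918.61298
g_1 = m₃ / m₂^(3/2) = -7408.80000 / 5918.61298 ≈ -1.2518

-1.2518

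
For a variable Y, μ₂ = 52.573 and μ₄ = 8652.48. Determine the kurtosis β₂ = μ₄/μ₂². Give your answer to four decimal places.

3.1305

μ₂² = 52.573² = 2763.92033
μ₄/μ₂² = 8652.48 / 2763.92033 = 3.13051
β₂ ≈ 3.1305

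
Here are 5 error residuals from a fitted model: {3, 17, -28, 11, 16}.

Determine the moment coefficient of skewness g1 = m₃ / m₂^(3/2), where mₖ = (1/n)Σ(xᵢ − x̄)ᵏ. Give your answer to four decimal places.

x̄ = (3 + 17 - 28 + 11 + 16) / 5 = 3.8000
deviations (xᵢ − x̄): -0.8000, 13.2000, -31.8000, 7.2000, 12.2000
Σ(xᵢ − x̄)² = 1386.8000 ⇒ m₂ = 1386.8000/5 = 277.36000
Σ(xᵢ − x̄)³ = -27668.8800 ⇒ m₃ = -27668.8800/5 = -5533.77600
m₂^(3/2) = 277.36000^(1.5) = 4619.18911
g1 = m₃ / m₂^(3/2) = -5533.77600 / 4619.18911 ≈ -1.1980

-1.1980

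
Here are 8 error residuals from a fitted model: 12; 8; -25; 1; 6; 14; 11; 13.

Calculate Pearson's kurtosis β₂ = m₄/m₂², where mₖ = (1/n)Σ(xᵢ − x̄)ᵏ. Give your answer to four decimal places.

x̄ = 5.0000
Σ(xᵢ − x̄)² = 1156.0000 ⇒ m₂ = 144.50000
Σ(xᵢ − x̄)⁴ = 824692.0000 ⇒ m₄ = 103086.50000
m₂² = 20880.25000
β₂ = m₄/m₂² = 103086.50000 / 20880.25000 ≈ 4.9370

4.9370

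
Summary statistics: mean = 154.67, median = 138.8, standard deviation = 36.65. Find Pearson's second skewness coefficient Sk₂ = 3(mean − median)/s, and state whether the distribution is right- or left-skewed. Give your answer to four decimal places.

Sk₂ = 3(154.67 − 138.8) / 36.65 = 3 × 15.8700 / 36.65
    = 47.6100 / 36.65 ≈ 1.2990
Sk₂ > 0 ⇒ mean > median ⇒ right-skewed (positive skew).

1.2990, right-skewed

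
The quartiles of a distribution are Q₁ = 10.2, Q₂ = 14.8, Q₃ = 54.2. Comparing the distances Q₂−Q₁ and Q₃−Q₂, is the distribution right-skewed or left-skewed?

right-skewed

Q₂ − Q₁ = 4.6;  Q₃ − Q₂ = 39.4
Q₃ − Q₂ > Q₂ − Q₁ ⇒ the upper half is more spread out ⇒ right-skewed.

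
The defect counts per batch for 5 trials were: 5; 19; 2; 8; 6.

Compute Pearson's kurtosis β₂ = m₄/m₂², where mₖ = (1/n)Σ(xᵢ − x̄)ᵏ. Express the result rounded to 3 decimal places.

x̄ = 8.0000
Σ(xᵢ − x̄)² = 170.0000 ⇒ m₂ = 34.00000
Σ(xᵢ − x̄)⁴ = 16034.0000 ⇒ m₄ = 3206.80000
m₂² = 1156.00000
β₂ = m₄/m₂² = 3206.80000 / 1156.00000 ≈ 2.774

2.774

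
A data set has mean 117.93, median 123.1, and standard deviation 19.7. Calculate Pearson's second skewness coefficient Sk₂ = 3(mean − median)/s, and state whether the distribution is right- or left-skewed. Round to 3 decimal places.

Sk₂ = 3(117.93 − 123.1) / 19.7 = 3 × -5.1700 / 19.7
    = -15.5100 / 19.7 ≈ -0.787
Sk₂ < 0 ⇒ mean < median ⇒ left-skewed (negative skew).

-0.787, left-skewed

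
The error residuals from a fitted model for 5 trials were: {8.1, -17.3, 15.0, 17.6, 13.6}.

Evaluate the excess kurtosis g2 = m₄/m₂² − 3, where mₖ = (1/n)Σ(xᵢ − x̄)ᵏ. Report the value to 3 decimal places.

-0.050

x̄ = 7.4000
Σ(xᵢ − x̄)² = 810.8200 ⇒ m₂ = 162.16400
Σ(xᵢ − x̄)⁴ = 387848.2210 ⇒ m₄ = 77569.64420
m₂² = 26297.16290
g2 = m₄/m₂² − 3 = 2.94973 − 3 ≈ -0.050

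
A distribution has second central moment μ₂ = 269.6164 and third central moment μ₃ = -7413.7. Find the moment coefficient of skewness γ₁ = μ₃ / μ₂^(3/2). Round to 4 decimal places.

-1.6746

σ = √μ₂ = √269.6164 = 16.42000
σ³ = μ₂^(3/2) = 4427.10129
γ₁ = μ₃/σ³ = -7413.7 / 4427.10129 ≈ -1.6746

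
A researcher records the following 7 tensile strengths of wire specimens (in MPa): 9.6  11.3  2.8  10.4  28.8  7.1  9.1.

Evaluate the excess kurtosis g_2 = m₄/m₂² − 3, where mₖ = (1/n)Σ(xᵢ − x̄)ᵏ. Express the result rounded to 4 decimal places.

1.2467

x̄ = 11.3000
Σ(xᵢ − x̄)² = 404.6800 ⇒ m₂ = 57.81143
Σ(xᵢ − x̄)⁴ = 99352.7284 ⇒ m₄ = 14193.24691
m₂² = 3342.16127
g_2 = m₄/m₂² − 3 = 4.24673 − 3 ≈ 1.2467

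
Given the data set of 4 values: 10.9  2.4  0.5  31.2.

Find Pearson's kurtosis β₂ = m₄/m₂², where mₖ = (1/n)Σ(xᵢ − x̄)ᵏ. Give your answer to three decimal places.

2.030

x̄ = 11.2500
Σ(xᵢ − x̄)² = 592.0100 ⇒ m₂ = 148.00250
Σ(xᵢ − x̄)⁴ = 177895.1104 ⇒ m₄ = 44473.77761
m₂² = 21904.74001
β₂ = m₄/m₂² = 44473.77761 / 21904.74001 ≈ 2.030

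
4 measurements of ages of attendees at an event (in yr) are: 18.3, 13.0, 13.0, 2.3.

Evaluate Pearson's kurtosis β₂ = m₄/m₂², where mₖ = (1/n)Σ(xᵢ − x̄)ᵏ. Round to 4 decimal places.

x̄ = 11.6500
Σ(xᵢ − x̄)² = 135.2900 ⇒ m₂ = 33.82250
Σ(xᵢ − x̄)⁴ = 9604.9660 ⇒ m₄ = 2401.24151
m₂² = 1143.96151
β₂ = m₄/m₂² = 2401.24151 / 1143.96151 ≈ 2.0991

2.0991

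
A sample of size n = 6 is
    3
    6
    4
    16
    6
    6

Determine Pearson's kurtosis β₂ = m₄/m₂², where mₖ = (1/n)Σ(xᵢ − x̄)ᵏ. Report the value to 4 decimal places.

3.7194

x̄ = 6.8333
Σ(xᵢ − x̄)² = 108.8333 ⇒ m₂ = 18.13889
Σ(xᵢ − x̄)⁴ = 7342.4861 ⇒ m₄ = 1223.74769
m₂² = 329.01929
β₂ = m₄/m₂² = 1223.74769 / 329.01929 ≈ 3.7194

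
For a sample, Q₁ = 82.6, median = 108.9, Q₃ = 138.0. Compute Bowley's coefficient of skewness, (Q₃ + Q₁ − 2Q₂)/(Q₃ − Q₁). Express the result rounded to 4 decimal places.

0.0505

numerator: Q₃ + Q₁ − 2Q₂ = 138.0 + 82.6 − 2×108.9 = 2.8000
denominator: Q₃ − Q₁ = 138.0 − 82.6 = 55.4000
Bowley skewness = 2.8000 / 55.4000 ≈ 0.0505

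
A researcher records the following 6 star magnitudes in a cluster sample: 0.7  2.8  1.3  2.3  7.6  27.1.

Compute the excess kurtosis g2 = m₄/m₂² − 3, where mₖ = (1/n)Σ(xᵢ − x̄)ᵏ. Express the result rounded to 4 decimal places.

0.7741

x̄ = 6.9667
Σ(xᵢ − x̄)² = 516.2733 ⇒ m₂ = 86.04556
Σ(xᵢ − x̄)⁴ = 167658.7076 ⇒ m₄ = 27943.11793
m₂² = 7403.83763
g2 = m₄/m₂² − 3 = 3.77414 − 3 ≈ 0.7741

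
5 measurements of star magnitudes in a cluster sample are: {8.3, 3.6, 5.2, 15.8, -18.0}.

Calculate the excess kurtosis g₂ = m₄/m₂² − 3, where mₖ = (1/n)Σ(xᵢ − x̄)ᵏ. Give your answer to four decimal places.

x̄ = 2.9800
Σ(xᵢ − x̄)² = 638.1280 ⇒ m₂ = 127.62560
Σ(xᵢ − x̄)⁴ = 221578.3518 ⇒ m₄ = 44315.67037
m₂² = 16288.29378
g₂ = m₄/m₂² − 3 = 2.72071 − 3 ≈ -0.2793

-0.2793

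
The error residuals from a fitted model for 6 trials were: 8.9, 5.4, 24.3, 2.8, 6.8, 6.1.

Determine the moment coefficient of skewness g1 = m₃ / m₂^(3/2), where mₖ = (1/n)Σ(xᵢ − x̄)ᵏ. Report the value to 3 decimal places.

1.526

x̄ = (8.9 + 5.4 + 24.3 + 2.8 + 6.8 + 6.1) / 6 = 9.0500
deviations (xᵢ − x̄): -0.1500, -3.6500, 15.2500, -6.2500, -2.2500, -2.9500
Σ(xᵢ − x̄)² = 298.7350 ⇒ m₂ = 298.7350/6 = 49.78917
Σ(xᵢ − x̄)³ = 3216.7440 ⇒ m₃ = 3216.7440/6 = 536.12400
m₂^(3/2) = 49.78917^(1.5) = 351.31952
g1 = m₃ / m₂^(3/2) = 536.12400 / 351.31952 ≈ 1.526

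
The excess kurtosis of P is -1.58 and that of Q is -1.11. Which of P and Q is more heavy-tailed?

Higher excess kurtosis ⇒ heavier tails relative to the normal distribution.
-1.58 vs -1.11: the larger is -1.11, so Q has heavier tails.

Q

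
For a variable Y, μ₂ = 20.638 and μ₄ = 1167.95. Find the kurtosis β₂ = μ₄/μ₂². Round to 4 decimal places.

μ₂² = 20.638² = 425.92704
μ₄/μ₂² = 1167.95 / 425.92704 = 2.74214
β₂ ≈ 2.7421

2.7421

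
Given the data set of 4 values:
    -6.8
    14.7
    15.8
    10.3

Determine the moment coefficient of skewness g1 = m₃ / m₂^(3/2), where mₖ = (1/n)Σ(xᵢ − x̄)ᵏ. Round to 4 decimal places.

x̄ = (-6.8 + 14.7 + 15.8 + 10.3) / 4 = 8.5000
deviations (xᵢ − x̄): -15.3000, 6.2000, 7.3000, 1.8000
Σ(xᵢ − x̄)² = 329.0600 ⇒ m₂ = 329.0600/4 = 82.26500
Σ(xᵢ − x̄)³ = -2948.4000 ⇒ m₃ = -2948.4000/4 = -737.10000
m₂^(3/2) = 82.26500^(1.5) = 746.14400
g1 = m₃ / m₂^(3/2) = -737.10000 / 746.14400 ≈ -0.9879

-0.9879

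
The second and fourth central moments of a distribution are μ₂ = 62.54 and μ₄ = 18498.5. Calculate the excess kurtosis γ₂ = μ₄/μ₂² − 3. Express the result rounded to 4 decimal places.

μ₂² = 62.54² = 3911.25160
μ₄/μ₂² = 18498.5 / 3911.25160 = 4.72956
γ₂ = 4.72956 − 3 ≈ 1.7296

1.7296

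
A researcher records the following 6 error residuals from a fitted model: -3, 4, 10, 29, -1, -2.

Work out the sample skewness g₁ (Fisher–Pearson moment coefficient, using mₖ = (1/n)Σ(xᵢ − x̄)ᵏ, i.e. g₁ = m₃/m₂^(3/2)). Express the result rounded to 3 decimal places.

x̄ = (-3 + 4 + 10 + 29 - 1 - 2) / 6 = 6.1667
deviations (xᵢ − x̄): -9.1667, -2.1667, 3.8333, 22.8333, -7.1667, -8.1667
Σ(xᵢ − x̄)² = 742.8333 ⇒ m₂ = 742.8333/6 = 123.80556
Σ(xᵢ − x̄)³ = 10267.5556 ⇒ m₃ = 10267.5556/6 = 1711.25926
m₂^(3/2) = 123.80556^(1.5) = 1377.55897
g₁ = m₃ / m₂^(3/2) = 1711.25926 / 1377.55897 ≈ 1.242

1.242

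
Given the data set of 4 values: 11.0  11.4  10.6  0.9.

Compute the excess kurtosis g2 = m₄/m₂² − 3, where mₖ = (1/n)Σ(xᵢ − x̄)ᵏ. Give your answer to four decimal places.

-0.6777

x̄ = 8.4750
Σ(xᵢ − x̄)² = 76.8275 ⇒ m₂ = 19.20688
Σ(xᵢ − x̄)⁴ = 3426.7743 ⇒ m₄ = 856.69358
m₂² = 368.90405
g2 = m₄/m₂² − 3 = 2.32227 − 3 ≈ -0.6777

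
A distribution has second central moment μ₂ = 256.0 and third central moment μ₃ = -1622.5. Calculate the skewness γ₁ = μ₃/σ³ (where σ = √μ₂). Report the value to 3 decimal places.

σ = √μ₂ = √256.0 = 16.00000
σ³ = μ₂^(3/2) = 4096.00000
γ₁ = μ₃/σ³ = -1622.5 / 4096.00000 ≈ -0.396

-0.396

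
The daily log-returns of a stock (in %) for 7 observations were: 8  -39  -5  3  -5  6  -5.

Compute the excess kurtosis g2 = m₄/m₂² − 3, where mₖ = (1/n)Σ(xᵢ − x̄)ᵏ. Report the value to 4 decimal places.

x̄ = -5.2857
Σ(xᵢ − x̄)² = 1509.4286 ⇒ m₂ = 215.63265
Σ(xᵢ − x̄)⁴ = 1344071.7376 ⇒ m₄ = 192010.24823
m₂² = 46497.44107
g2 = m₄/m₂² − 3 = 4.12948 − 3 ≈ 1.1295

1.1295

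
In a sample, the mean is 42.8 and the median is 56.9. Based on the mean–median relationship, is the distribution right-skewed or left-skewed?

left-skewed

mean − median = 42.8 − 56.9 = -14.1
mean < median ⇒ the longer tail is on the left ⇒ left-skewed (negatively skewed).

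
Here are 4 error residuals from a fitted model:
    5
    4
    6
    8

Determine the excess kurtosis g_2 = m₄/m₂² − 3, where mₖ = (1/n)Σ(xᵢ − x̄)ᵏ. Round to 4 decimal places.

-1.1543

x̄ = 5.7500
Σ(xᵢ − x̄)² = 8.7500 ⇒ m₂ = 2.18750
Σ(xᵢ − x̄)⁴ = 35.3281 ⇒ m₄ = 8.83203
m₂² = 4.78516
g_2 = m₄/m₂² − 3 = 1.84571 − 3 ≈ -1.1543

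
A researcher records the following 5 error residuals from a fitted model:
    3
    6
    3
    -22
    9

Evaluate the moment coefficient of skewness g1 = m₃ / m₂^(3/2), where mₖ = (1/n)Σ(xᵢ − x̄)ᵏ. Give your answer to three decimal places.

x̄ = (3 + 6 + 3 - 22 + 9) / 5 = -0.2000
deviations (xᵢ − x̄): 3.2000, 6.2000, 3.2000, -21.8000, 9.2000
Σ(xᵢ − x̄)² = 618.8000 ⇒ m₂ = 618.8000/5 = 123.76000
Σ(xᵢ − x̄)³ = -9277.6800 ⇒ m₃ = -9277.6800/5 = -1855.53600
m₂^(3/2) = 123.76000^(1.5) = 1376.79871
g1 = m₃ / m₂^(3/2) = -1855.53600 / 1376.79871 ≈ -1.348

-1.348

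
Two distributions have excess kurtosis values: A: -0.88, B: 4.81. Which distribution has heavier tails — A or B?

B

Higher excess kurtosis ⇒ heavier tails relative to the normal distribution.
-0.88 vs 4.81: the larger is 4.81, so B has heavier tails. (B is leptokurtic — heavier-than-normal tails; the other is platykurtic.)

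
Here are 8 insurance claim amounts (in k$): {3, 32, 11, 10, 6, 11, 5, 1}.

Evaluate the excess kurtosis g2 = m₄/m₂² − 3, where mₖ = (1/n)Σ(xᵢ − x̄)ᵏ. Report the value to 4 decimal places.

x̄ = 9.8750
Σ(xᵢ − x̄)² = 656.8750 ⇒ m₂ = 82.10938
Σ(xᵢ − x̄)⁴ = 248857.0879 ⇒ m₄ = 31107.13599
m₂² = 6741.94946
g2 = m₄/m₂² − 3 = 4.61397 − 3 ≈ 1.6140

1.6140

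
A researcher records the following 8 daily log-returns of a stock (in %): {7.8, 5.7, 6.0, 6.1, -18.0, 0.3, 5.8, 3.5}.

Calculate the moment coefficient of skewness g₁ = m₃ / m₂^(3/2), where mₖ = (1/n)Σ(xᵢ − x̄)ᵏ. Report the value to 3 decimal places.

-1.974

x̄ = (7.8 + 5.7 + 6.0 + 6.1 - 18.0 + 0.3 + 5.8 + 3.5) / 8 = 2.1500
deviations (xᵢ − x̄): 5.6500, 3.5500, 3.8500, 3.9500, -20.1500, -1.8500, 3.6500, 1.3500
Σ(xᵢ − x̄)² = 499.5400 ⇒ m₂ = 499.5400/8 = 62.44250
Σ(xᵢ − x̄)³ = -7792.8000 ⇒ m₃ = -7792.8000/8 = -974.10000
m₂^(3/2) = 62.44250^(1.5) = 493.42418
g₁ = m₃ / m₂^(3/2) = -974.10000 / 493.42418 ≈ -1.974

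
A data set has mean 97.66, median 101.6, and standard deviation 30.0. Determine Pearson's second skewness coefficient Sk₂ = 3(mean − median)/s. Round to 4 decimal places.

-0.3940

Sk₂ = 3(97.66 − 101.6) / 30.0 = 3 × -3.9400 / 30.0
    = -11.8200 / 30.0 ≈ -0.3940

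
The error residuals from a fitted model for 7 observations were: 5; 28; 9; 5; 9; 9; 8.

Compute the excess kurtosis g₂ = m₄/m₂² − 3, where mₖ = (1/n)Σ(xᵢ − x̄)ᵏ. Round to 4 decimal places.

x̄ = 10.4286
Σ(xᵢ − x̄)² = 379.7143 ⇒ m₂ = 54.24490
Σ(xᵢ − x̄)⁴ = 97113.8834 ⇒ m₄ = 13873.41191
m₂² = 2942.50895
g₂ = m₄/m₂² − 3 = 4.71482 − 3 ≈ 1.7148

1.7148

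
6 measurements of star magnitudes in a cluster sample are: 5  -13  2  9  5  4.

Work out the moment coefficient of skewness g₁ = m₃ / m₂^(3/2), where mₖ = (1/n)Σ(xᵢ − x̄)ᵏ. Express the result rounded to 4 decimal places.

-1.4285

x̄ = (5 - 13 + 2 + 9 + 5 + 4) / 6 = 2.0000
deviations (xᵢ − x̄): 3.0000, -15.0000, 0.0000, 7.0000, 3.0000, 2.0000
Σ(xᵢ − x̄)² = 296.0000 ⇒ m₂ = 296.0000/6 = 49.33333
Σ(xᵢ − x̄)³ = -2970.0000 ⇒ m₃ = -2970.0000/6 = -495.00000
m₂^(3/2) = 49.33333^(1.5) = 346.50595
g₁ = m₃ / m₂^(3/2) = -495.00000 / 346.50595 ≈ -1.4285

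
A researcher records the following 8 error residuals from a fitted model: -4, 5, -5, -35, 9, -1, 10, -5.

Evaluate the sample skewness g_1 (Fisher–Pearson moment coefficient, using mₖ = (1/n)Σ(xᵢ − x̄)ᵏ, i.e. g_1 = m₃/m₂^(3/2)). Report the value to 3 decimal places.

x̄ = (-4 + 5 - 5 - 35 + 9 - 1 + 10 - 5) / 8 = -3.2500
deviations (xᵢ − x̄): -0.7500, 8.2500, -1.7500, -31.7500, 12.2500, 2.2500, 13.2500, -1.7500
Σ(xᵢ − x̄)² = 1413.5000 ⇒ m₂ = 1413.5000/8 = 176.68750
Σ(xᵢ − x̄)³ = -27279.7500 ⇒ m₃ = -27279.7500/8 = -3409.96875
m₂^(3/2) = 176.68750^(1.5) = 2348.59828
g_1 = m₃ / m₂^(3/2) = -3409.96875 / 2348.59828 ≈ -1.452

-1.452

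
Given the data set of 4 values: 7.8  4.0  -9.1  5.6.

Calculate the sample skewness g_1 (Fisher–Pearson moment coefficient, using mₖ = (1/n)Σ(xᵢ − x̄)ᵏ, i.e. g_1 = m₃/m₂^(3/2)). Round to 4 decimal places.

-1.0100

x̄ = (7.8 + 4.0 - 9.1 + 5.6) / 4 = 2.0750
deviations (xᵢ − x̄): 5.7250, 1.9250, -11.1750, 3.5250
Σ(xᵢ − x̄)² = 173.7875 ⇒ m₂ = 173.7875/4 = 43.44688
Σ(xᵢ − x̄)³ = -1156.9669 ⇒ m₃ = -1156.9669/4 = -289.24172
m₂^(3/2) = 43.44688^(1.5) = 286.37679
g_1 = m₃ / m₂^(3/2) = -289.24172 / 286.37679 ≈ -1.0100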